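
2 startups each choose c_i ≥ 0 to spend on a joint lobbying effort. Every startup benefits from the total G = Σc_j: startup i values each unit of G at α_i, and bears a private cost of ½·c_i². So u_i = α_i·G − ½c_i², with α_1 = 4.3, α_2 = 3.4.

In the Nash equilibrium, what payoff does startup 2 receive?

Startup i's FOC: ∂u_i/∂c_i = α_i − c_i = 0, so c_i* = α_i.
NE contributions = (4.3, 3.4); G = 7.7.
u_2 = α_2·G − ½·(c_2)² = 3.4·7.7 − ½·3.4² = 20.4.

20.4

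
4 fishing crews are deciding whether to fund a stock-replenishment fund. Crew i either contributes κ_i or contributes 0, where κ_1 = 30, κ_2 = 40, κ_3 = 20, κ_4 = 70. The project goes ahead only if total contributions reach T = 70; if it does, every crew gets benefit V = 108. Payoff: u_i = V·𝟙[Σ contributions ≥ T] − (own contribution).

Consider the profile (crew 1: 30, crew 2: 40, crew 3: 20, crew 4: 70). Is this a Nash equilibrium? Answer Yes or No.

No

Total = 160 ≥ 70: provided.
Crew 1 (pledges 30, payoff 78): dropping to 0 → total 130, payoff 108. Profitable deviation.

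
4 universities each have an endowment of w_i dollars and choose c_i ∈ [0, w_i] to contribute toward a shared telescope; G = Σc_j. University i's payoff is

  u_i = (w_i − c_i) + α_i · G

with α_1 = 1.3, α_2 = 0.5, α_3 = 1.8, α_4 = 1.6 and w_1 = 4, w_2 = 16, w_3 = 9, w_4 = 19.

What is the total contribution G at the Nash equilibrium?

32

∂u_i/∂c_i = α_i − 1, so university i contributes w_i if α_i > 1, else 0.
α_i > 1 for i ∈ {1, 3, 4}; NE contributions (4, 0, 9, 19), G = 32.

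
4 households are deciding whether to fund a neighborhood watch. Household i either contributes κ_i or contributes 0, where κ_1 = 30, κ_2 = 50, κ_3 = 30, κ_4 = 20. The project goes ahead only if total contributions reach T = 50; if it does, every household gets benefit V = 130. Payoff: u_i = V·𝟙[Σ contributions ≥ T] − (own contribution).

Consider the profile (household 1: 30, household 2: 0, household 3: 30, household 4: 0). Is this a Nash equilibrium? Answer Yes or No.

Total = 60 ≥ 50: provided.
Household 1 (pledges 30, payoff 100): dropping to 0 → total 30, payoff 0. No gain.
Household 2 (pledges 0, payoff 130): pledging 50 → total 110, payoff 80. No gain.
Household 3 (pledges 30, payoff 100): dropping to 0 → total 30, payoff 0. No gain.
Household 4 (pledges 0, payoff 130): pledging 20 → total 80, payoff 110. No gain.

Yes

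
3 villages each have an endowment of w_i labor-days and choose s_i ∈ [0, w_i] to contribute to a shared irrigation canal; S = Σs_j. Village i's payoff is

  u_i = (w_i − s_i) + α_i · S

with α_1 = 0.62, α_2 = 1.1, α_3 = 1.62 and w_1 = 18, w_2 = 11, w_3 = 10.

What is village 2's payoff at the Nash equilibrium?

∂u_i/∂s_i = α_i − 1, so village i contributes w_i if α_i > 1, else 0.
α_i > 1 for i ∈ {2, 3}; NE contributions (0, 11, 10), S = 21.
u_2 = (11 − 11) + 1.1·21 = 23.1.

23.1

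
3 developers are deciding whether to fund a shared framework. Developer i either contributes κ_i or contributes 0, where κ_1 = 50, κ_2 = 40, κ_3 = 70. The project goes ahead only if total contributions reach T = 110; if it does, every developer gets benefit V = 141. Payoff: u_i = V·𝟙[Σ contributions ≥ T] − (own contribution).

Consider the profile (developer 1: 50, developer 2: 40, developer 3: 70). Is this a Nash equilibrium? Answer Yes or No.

Total = 160 ≥ 110: provided.
Developer 1 (pledges 50, payoff 91): dropping to 0 → total 110, payoff 141. Profitable deviation.

No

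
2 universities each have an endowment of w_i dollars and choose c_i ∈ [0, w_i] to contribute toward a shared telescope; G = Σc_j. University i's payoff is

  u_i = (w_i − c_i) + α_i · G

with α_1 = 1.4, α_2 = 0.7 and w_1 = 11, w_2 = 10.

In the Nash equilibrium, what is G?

11

∂u_i/∂c_i = α_i − 1, so university i contributes w_i if α_i > 1, else 0.
α_i > 1 for i ∈ {1}; NE contributions (11, 0), G = 11.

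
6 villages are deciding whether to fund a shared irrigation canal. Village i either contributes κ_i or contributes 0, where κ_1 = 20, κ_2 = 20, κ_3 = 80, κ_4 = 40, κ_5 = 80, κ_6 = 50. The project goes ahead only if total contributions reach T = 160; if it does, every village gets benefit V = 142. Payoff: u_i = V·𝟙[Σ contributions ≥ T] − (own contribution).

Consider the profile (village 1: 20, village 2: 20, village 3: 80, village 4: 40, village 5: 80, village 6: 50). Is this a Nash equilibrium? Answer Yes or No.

No

Total = 290 ≥ 160: provided.
Village 1 (pledges 20, payoff 122): dropping to 0 → total 270, payoff 142. Profitable deviation.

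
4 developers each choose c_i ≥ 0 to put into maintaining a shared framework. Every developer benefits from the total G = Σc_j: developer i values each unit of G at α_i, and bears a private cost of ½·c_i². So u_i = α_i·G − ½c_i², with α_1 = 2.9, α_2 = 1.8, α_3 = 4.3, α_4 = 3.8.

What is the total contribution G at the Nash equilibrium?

Developer i's FOC: ∂u_i/∂c_i = α_i − c_i = 0, so c_i* = α_i.
NE contributions = (2.9, 1.8, 4.3, 3.8); G = 12.8.

12.8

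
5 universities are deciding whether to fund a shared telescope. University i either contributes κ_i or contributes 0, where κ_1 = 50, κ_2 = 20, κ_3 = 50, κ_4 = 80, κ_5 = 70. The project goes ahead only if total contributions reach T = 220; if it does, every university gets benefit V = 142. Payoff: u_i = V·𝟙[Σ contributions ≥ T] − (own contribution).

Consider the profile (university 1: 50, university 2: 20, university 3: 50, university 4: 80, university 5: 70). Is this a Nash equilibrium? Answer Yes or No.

Total = 270 ≥ 220: provided.
University 1 (pledges 50, payoff 92): dropping to 0 → total 220, payoff 142. Profitable deviation.

No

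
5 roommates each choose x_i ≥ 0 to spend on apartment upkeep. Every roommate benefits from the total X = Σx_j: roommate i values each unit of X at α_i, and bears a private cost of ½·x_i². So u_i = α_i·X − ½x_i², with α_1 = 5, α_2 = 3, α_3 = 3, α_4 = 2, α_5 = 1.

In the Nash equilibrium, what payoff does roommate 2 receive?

37.5

Roommate i's FOC: ∂u_i/∂x_i = α_i − x_i = 0, so x_i* = α_i.
NE contributions = (5, 3, 3, 2, 1); X = 14.
u_2 = α_2·X − ½·(x_2)² = 3·14 − ½·3² = 37.5.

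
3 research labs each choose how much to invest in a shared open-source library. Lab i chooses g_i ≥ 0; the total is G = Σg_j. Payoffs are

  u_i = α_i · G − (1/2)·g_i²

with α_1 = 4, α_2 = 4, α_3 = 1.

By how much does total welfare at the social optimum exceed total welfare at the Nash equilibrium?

Lab i's FOC: ∂u_i/∂g_i = α_i − g_i = 0, so g_i* = α_i.
NE contributions = (4, 4, 1); G = 9.
W^NE = (Σα)·G − ½Σα_i² = 9² − ½·33 = 64.5.
Planner sets g_i = Σα_j = 9 for every i, so G^SO = 3·9 = 27.
W^SO = (Σα)·G^SO − ½·3·(Σα)² = (3/2)·9² = 121.5.
Deadweight loss = W^SO − W^NE = 57.

57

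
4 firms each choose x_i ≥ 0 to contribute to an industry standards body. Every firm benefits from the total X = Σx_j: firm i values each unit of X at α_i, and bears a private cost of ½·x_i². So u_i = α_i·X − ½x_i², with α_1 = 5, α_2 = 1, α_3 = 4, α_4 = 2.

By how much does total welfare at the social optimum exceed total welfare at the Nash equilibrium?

Firm i's FOC: ∂u_i/∂x_i = α_i − x_i = 0, so x_i* = α_i.
NE contributions = (5, 1, 4, 2); X = 12.
W^NE = (Σα)·X − ½Σα_i² = 12² − ½·46 = 121.
Planner sets x_i = Σα_j = 12 for every i, so X^SO = 4·12 = 48.
W^SO = (Σα)·X^SO − ½·4·(Σα)² = (4/2)·12² = 288.
Deadweight loss = W^SO − W^NE = 167.

167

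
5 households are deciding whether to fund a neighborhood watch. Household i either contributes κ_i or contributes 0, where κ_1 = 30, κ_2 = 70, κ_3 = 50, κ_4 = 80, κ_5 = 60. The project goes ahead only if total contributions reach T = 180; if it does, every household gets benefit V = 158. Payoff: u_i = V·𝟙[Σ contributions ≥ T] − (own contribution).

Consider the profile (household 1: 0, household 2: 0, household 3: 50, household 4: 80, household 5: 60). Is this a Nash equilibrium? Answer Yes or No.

Yes

Total = 190 ≥ 180: provided.
Household 1 (pledges 0, payoff 158): pledging 30 → total 220, payoff 128. No gain.
Household 2 (pledges 0, payoff 158): pledging 70 → total 260, payoff 88. No gain.
Household 3 (pledges 50, payoff 108): dropping to 0 → total 140, payoff 0. No gain.
Household 4 (pledges 80, payoff 78): dropping to 0 → total 110, payoff 0. No gain.
Household 5 (pledges 60, payoff 98): dropping to 0 → total 130, payoff 0. No gain.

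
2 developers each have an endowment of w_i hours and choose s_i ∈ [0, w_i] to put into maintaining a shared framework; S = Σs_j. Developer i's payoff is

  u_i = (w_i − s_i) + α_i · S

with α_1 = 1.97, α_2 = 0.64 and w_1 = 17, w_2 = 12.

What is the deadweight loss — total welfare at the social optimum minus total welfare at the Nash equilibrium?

19.32

∂u_i/∂s_i = α_i − 1, so developer i contributes w_i if α_i > 1, else 0.
α_i > 1 for i ∈ {1}; NE contributions (17, 0), S = 17.
W^NE = Σw_i − S^NE + (Σα_i)·S^NE = 29 + 1.61·17 = 56.37.
Planner: ∂(Σu_j)/∂s_i = Σα_j − 1 = 1.61 > 0, so everyone contributes w_i; S^SO = 29, W^SO = 29 + 1.61·29 = 75.69.
Deadweight loss = 19.32.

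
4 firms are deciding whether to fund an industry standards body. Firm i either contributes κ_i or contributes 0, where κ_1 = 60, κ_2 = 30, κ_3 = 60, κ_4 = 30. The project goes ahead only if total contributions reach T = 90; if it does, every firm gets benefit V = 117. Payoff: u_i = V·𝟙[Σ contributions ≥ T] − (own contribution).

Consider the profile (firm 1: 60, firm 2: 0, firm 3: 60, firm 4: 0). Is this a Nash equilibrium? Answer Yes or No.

Total = 120 ≥ 90: provided.
Firm 1 (pledges 60, payoff 57): dropping to 0 → total 60, payoff 0. No gain.
Firm 2 (pledges 0, payoff 117): pledging 30 → total 150, payoff 87. No gain.
Firm 3 (pledges 60, payoff 57): dropping to 0 → total 60, payoff 0. No gain.
Firm 4 (pledges 0, payoff 117): pledging 30 → total 150, payoff 87. No gain.

Yes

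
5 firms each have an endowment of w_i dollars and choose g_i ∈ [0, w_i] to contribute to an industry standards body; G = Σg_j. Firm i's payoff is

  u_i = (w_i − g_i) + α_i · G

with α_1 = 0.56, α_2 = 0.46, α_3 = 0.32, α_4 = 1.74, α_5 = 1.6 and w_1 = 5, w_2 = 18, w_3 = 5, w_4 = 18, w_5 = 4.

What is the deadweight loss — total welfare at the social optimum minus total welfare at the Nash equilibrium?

103.04

∂u_i/∂g_i = α_i − 1, so firm i contributes w_i if α_i > 1, else 0.
α_i > 1 for i ∈ {4, 5}; NE contributions (0, 0, 0, 18, 4), G = 22.
W^NE = Σw_i − G^NE + (Σα_i)·G^NE = 50 + 3.68·22 = 130.96.
Planner: ∂(Σu_j)/∂g_i = Σα_j − 1 = 3.68 > 0, so everyone contributes w_i; G^SO = 50, W^SO = 50 + 3.68·50 = 234.
Deadweight loss = 103.04.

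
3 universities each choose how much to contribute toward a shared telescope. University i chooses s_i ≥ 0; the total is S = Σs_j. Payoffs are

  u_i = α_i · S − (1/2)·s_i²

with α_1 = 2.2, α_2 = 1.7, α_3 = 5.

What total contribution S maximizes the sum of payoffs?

26.7

Planner FOC: ∂(Σu_j)/∂s_i = (Σα_j) − s_i = 0, so s_i^SO = Σα_j = 8.9 for every i; S^SO = 26.7.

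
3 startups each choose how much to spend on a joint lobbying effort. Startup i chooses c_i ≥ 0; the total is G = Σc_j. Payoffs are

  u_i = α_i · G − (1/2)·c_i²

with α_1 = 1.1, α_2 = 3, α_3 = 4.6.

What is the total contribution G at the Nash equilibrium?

8.7

Startup i's FOC: ∂u_i/∂c_i = α_i − c_i = 0, so c_i* = α_i.
NE contributions = (1.1, 3, 4.6); G = 8.7.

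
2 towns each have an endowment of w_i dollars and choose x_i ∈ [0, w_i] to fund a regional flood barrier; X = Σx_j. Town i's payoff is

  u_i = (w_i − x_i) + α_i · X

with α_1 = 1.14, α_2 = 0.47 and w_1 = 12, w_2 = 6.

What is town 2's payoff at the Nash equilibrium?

11.64

∂u_i/∂x_i = α_i − 1, so town i contributes w_i if α_i > 1, else 0.
α_i > 1 for i ∈ {1}; NE contributions (12, 0), X = 12.
u_2 = (6 − 0) + 0.47·12 = 11.64.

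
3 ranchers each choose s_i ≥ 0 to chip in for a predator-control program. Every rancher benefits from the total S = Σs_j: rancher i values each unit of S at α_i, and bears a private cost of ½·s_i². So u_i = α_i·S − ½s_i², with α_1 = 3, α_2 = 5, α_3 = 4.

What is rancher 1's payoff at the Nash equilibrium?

31.5

Rancher i's FOC: ∂u_i/∂s_i = α_i − s_i = 0, so s_i* = α_i.
NE contributions = (3, 5, 4); S = 12.
u_1 = α_1·S − ½·(s_1)² = 3·12 − ½·3² = 31.5.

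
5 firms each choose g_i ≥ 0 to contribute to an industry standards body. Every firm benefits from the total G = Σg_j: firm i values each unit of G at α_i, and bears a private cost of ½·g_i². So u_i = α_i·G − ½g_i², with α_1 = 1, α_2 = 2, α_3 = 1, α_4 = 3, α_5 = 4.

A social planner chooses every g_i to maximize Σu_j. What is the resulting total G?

55

Planner FOC: ∂(Σu_j)/∂g_i = (Σα_j) − g_i = 0, so g_i^SO = Σα_j = 11 for every i; G^SO = 55.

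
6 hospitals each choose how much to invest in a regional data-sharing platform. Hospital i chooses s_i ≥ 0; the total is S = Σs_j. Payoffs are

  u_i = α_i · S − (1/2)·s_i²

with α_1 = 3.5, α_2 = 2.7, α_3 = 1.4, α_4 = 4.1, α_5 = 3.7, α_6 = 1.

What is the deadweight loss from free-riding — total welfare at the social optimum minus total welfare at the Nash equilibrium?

Hospital i's FOC: ∂u_i/∂s_i = α_i − s_i = 0, so s_i* = α_i.
NE contributions = (3.5, 2.7, 1.4, 4.1, 3.7, 1); S = 16.4.
W^NE = (Σα)·S − ½Σα_i² = 16.4² − ½·53 = 242.46.
Planner sets s_i = Σα_j = 16.4 for every i, so S^SO = 6·16.4 = 98.4.
W^SO = (Σα)·S^SO − ½·6·(Σα)² = (6/2)·16.4² = 806.88.
Deadweight loss = W^SO − W^NE = 564.42.

564.42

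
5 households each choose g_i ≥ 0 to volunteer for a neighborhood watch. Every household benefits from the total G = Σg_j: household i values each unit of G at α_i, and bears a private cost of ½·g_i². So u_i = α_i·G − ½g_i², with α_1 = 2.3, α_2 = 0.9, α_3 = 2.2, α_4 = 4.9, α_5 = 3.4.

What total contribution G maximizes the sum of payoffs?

Planner FOC: ∂(Σu_j)/∂g_i = (Σα_j) − g_i = 0, so g_i^SO = Σα_j = 13.7 for every i; G^SO = 68.5.

68.5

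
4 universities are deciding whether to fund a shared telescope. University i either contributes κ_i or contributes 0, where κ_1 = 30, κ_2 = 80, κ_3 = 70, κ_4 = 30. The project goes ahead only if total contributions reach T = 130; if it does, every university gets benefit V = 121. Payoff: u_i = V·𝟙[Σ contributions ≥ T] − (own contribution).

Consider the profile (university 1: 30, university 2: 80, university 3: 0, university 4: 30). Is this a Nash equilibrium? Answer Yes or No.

Yes

Total = 140 ≥ 130: provided.
University 1 (pledges 30, payoff 91): dropping to 0 → total 110, payoff 0. No gain.
University 2 (pledges 80, payoff 41): dropping to 0 → total 60, payoff 0. No gain.
University 3 (pledges 0, payoff 121): pledging 70 → total 210, payoff 51. No gain.
University 4 (pledges 30, payoff 91): dropping to 0 → total 110, payoff 0. No gain.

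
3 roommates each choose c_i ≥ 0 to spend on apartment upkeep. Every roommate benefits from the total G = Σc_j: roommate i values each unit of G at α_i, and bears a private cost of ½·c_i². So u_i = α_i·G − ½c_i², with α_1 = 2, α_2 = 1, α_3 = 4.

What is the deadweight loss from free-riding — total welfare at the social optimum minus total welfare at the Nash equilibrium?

Roommate i's FOC: ∂u_i/∂c_i = α_i − c_i = 0, so c_i* = α_i.
NE contributions = (2, 1, 4); G = 7.
W^NE = (Σα)·G − ½Σα_i² = 7² − ½·21 = 38.5.
Planner sets c_i = Σα_j = 7 for every i, so G^SO = 3·7 = 21.
W^SO = (Σα)·G^SO − ½·3·(Σα)² = (3/2)·7² = 73.5.
Deadweight loss = W^SO − W^NE = 35.

35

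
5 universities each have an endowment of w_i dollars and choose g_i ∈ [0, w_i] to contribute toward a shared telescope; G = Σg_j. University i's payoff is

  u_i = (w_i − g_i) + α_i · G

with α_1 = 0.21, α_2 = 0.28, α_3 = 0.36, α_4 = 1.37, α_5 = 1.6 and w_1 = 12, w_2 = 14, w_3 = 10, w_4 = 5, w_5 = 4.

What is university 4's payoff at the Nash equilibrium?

12.33

∂u_i/∂g_i = α_i − 1, so university i contributes w_i if α_i > 1, else 0.
α_i > 1 for i ∈ {4, 5}; NE contributions (0, 0, 0, 5, 4), G = 9.
u_4 = (5 − 5) + 1.37·9 = 12.33.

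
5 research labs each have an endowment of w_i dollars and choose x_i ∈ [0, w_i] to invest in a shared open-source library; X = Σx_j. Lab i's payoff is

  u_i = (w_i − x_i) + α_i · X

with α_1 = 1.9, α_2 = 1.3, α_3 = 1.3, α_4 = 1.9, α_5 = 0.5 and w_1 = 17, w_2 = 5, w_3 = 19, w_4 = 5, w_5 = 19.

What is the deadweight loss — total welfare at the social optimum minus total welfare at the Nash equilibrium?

∂u_i/∂x_i = α_i − 1, so lab i contributes w_i if α_i > 1, else 0.
α_i > 1 for i ∈ {1, 2, 3, 4}; NE contributions (17, 5, 19, 5, 0), X = 46.
W^NE = Σw_i − X^NE + (Σα_i)·X^NE = 65 + 5.9·46 = 336.4.
Planner: ∂(Σu_j)/∂x_i = Σα_j − 1 = 5.9 > 0, so everyone contributes w_i; X^SO = 65, W^SO = 65 + 5.9·65 = 448.5.
Deadweight loss = 112.1.

112.1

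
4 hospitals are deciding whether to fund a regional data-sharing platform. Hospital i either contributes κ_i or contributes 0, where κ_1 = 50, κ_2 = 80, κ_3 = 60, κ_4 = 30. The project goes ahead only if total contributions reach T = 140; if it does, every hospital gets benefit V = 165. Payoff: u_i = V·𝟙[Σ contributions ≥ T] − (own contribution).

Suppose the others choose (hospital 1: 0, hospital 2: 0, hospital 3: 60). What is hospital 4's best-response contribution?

Others' total = 60. Even contributing 30 gives 90 < 140: no benefit either way.
Best response: 0.

0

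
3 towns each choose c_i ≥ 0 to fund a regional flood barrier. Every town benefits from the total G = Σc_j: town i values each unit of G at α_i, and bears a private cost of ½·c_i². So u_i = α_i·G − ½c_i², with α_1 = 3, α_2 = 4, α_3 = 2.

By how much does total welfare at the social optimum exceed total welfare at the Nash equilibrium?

55

Town i's FOC: ∂u_i/∂c_i = α_i − c_i = 0, so c_i* = α_i.
NE contributions = (3, 4, 2); G = 9.
W^NE = (Σα)·G − ½Σα_i² = 9² − ½·29 = 66.5.
Planner sets c_i = Σα_j = 9 for every i, so G^SO = 3·9 = 27.
W^SO = (Σα)·G^SO − ½·3·(Σα)² = (3/2)·9² = 121.5.
Deadweight loss = W^SO − W^NE = 55.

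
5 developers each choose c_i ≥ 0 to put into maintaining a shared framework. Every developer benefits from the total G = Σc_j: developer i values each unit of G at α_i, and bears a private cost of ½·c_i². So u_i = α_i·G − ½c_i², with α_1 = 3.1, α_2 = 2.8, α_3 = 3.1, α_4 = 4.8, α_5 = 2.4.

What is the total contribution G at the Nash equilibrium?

16.2

Developer i's FOC: ∂u_i/∂c_i = α_i − c_i = 0, so c_i* = α_i.
NE contributions = (3.1, 2.8, 3.1, 4.8, 2.4); G = 16.2.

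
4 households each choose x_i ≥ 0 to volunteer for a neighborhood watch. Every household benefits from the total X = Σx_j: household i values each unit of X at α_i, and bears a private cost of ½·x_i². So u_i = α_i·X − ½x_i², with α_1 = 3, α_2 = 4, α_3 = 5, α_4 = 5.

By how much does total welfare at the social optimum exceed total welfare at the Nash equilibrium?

Household i's FOC: ∂u_i/∂x_i = α_i − x_i = 0, so x_i* = α_i.
NE contributions = (3, 4, 5, 5); X = 17.
W^NE = (Σα)·X − ½Σα_i² = 17² − ½·75 = 251.5.
Planner sets x_i = Σα_j = 17 for every i, so X^SO = 4·17 = 68.
W^SO = (Σα)·X^SO − ½·4·(Σα)² = (4/2)·17² = 578.
Deadweight loss = W^SO − W^NE = 326.5.

326.5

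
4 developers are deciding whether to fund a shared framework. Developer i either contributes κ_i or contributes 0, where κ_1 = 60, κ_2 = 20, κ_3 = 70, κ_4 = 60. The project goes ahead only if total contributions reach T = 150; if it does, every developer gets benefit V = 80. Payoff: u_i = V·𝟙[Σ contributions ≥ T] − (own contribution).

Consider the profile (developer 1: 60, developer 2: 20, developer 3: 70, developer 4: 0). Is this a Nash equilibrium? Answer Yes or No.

Total = 150 ≥ 150: provided.
Developer 1 (pledges 60, payoff 20): dropping to 0 → total 90, payoff 0. No gain.
Developer 2 (pledges 20, payoff 60): dropping to 0 → total 130, payoff 0. No gain.
Developer 3 (pledges 70, payoff 10): dropping to 0 → total 80, payoff 0. No gain.
Developer 4 (pledges 0, payoff 80): pledging 60 → total 210, payoff 20. No gain.

Yes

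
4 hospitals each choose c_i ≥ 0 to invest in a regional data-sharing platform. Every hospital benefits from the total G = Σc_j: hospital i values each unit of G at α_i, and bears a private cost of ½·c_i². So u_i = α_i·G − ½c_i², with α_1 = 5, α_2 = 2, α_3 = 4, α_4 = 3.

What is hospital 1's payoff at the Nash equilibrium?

Hospital i's FOC: ∂u_i/∂c_i = α_i − c_i = 0, so c_i* = α_i.
NE contributions = (5, 2, 4, 3); G = 14.
u_1 = α_1·G − ½·(c_1)² = 5·14 − ½·5² = 57.5.

57.5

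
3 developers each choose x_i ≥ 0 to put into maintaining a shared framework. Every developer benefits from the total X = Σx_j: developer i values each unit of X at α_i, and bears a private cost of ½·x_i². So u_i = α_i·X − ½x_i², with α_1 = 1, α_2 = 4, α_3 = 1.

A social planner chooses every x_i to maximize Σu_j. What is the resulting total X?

Planner FOC: ∂(Σu_j)/∂x_i = (Σα_j) − x_i = 0, so x_i^SO = Σα_j = 6 for every i; X^SO = 18.

18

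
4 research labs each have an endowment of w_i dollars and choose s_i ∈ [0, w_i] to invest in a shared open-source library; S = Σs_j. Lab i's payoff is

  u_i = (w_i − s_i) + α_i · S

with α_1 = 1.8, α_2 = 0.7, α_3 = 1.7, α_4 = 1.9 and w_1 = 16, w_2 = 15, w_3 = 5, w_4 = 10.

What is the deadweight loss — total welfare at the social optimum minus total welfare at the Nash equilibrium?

76.5

∂u_i/∂s_i = α_i − 1, so lab i contributes w_i if α_i > 1, else 0.
α_i > 1 for i ∈ {1, 3, 4}; NE contributions (16, 0, 5, 10), S = 31.
W^NE = Σw_i − S^NE + (Σα_i)·S^NE = 46 + 5.1·31 = 204.1.
Planner: ∂(Σu_j)/∂s_i = Σα_j − 1 = 5.1 > 0, so everyone contributes w_i; S^SO = 46, W^SO = 46 + 5.1·46 = 280.6.
Deadweight loss = 76.5.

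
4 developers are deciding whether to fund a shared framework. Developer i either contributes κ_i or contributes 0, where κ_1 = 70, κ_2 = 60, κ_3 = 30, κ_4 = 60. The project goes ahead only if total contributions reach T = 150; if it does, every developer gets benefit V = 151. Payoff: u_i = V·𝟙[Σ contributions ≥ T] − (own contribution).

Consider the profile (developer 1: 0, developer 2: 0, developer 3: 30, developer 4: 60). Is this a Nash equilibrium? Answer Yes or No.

No

Total = 90 < 150: not provided.
Developer 1 (pledges 0, payoff 0): pledging 70 → total 160, payoff 81. Profitable deviation.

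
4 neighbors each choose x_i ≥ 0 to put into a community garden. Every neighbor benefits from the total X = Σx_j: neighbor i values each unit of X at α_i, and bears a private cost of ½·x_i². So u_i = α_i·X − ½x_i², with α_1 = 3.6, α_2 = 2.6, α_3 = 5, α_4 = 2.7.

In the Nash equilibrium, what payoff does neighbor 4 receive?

Neighbor i's FOC: ∂u_i/∂x_i = α_i − x_i = 0, so x_i* = α_i.
NE contributions = (3.6, 2.6, 5, 2.7); X = 13.9.
u_4 = α_4·X − ½·(x_4)² = 2.7·13.9 − ½·2.7² = 33.885.

33.885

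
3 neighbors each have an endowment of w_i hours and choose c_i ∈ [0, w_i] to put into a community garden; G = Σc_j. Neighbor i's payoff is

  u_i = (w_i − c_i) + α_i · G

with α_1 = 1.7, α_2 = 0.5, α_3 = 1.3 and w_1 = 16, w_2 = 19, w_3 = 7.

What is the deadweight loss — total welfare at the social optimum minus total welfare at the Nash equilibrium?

∂u_i/∂c_i = α_i − 1, so neighbor i contributes w_i if α_i > 1, else 0.
α_i > 1 for i ∈ {1, 3}; NE contributions (16, 0, 7), G = 23.
W^NE = Σw_i − G^NE + (Σα_i)·G^NE = 42 + 2.5·23 = 99.5.
Planner: ∂(Σu_j)/∂c_i = Σα_j − 1 = 2.5 > 0, so everyone contributes w_i; G^SO = 42, W^SO = 42 + 2.5·42 = 147.
Deadweight loss = 47.5.

47.5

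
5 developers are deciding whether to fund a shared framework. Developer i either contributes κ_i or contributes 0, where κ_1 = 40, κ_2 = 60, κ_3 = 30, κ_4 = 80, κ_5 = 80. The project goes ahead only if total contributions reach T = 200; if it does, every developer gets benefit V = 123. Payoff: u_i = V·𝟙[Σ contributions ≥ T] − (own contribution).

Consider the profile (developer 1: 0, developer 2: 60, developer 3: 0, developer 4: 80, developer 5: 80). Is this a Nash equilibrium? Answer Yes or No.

Total = 220 ≥ 200: provided.
Developer 1 (pledges 0, payoff 123): pledging 40 → total 260, payoff 83. No gain.
Developer 2 (pledges 60, payoff 63): dropping to 0 → total 160, payoff 0. No gain.
Developer 3 (pledges 0, payoff 123): pledging 30 → total 250, payoff 93. No gain.
Developer 4 (pledges 80, payoff 43): dropping to 0 → total 140, payoff 0. No gain.
Developer 5 (pledges 80, payoff 43): dropping to 0 → total 140, payoff 0. No gain.

Yes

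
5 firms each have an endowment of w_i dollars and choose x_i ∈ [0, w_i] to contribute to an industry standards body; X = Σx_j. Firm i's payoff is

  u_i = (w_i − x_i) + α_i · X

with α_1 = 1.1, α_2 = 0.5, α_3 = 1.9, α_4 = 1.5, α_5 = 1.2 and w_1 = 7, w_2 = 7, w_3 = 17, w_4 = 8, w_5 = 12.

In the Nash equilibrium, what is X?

44

∂u_i/∂x_i = α_i − 1, so firm i contributes w_i if α_i > 1, else 0.
α_i > 1 for i ∈ {1, 3, 4, 5}; NE contributions (7, 0, 17, 8, 12), X = 44.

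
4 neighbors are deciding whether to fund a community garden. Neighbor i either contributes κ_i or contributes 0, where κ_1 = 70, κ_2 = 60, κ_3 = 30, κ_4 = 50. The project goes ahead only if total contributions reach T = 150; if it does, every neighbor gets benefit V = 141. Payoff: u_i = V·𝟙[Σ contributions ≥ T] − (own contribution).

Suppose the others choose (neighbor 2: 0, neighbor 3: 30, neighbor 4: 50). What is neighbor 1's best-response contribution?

70

Others' total = 80. Contributing 70 brings total to 150 ≥ 150: gain V − κ_1 = 71.
Best response: 70.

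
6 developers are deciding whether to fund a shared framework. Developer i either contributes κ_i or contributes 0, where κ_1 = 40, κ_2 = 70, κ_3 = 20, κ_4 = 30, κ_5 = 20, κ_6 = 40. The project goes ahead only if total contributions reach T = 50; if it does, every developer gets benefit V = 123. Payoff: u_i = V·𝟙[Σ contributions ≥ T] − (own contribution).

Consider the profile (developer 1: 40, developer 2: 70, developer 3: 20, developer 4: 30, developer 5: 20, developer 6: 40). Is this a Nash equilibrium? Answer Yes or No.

Total = 220 ≥ 50: provided.
Developer 1 (pledges 40, payoff 83): dropping to 0 → total 180, payoff 123. Profitable deviation.

No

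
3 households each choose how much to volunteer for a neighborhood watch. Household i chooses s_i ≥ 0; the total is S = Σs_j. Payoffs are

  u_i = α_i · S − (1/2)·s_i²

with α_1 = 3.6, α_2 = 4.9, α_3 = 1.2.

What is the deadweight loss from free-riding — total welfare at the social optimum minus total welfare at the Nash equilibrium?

Household i's FOC: ∂u_i/∂s_i = α_i − s_i = 0, so s_i* = α_i.
NE contributions = (3.6, 4.9, 1.2); S = 9.7.
W^NE = (Σα)·S − ½Σα_i² = 9.7² − ½·38.41 = 74.885.
Planner sets s_i = Σα_j = 9.7 for every i, so S^SO = 3·9.7 = 29.1.
W^SO = (Σα)·S^SO − ½·3·(Σα)² = (3/2)·9.7² = 141.135.
Deadweight loss = W^SO − W^NE = 66.25.

66.25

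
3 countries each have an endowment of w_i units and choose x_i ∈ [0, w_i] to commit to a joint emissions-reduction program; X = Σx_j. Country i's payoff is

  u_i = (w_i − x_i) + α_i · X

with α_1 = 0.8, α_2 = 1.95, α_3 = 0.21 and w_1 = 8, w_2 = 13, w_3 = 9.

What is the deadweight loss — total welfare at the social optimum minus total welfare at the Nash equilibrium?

33.32

∂u_i/∂x_i = α_i − 1, so country i contributes w_i if α_i > 1, else 0.
α_i > 1 for i ∈ {2}; NE contributions (0, 13, 0), X = 13.
W^NE = Σw_i − X^NE + (Σα_i)·X^NE = 30 + 1.96·13 = 55.48.
Planner: ∂(Σu_j)/∂x_i = Σα_j − 1 = 1.96 > 0, so everyone contributes w_i; X^SO = 30, W^SO = 30 + 1.96·30 = 88.8.
Deadweight loss = 33.32.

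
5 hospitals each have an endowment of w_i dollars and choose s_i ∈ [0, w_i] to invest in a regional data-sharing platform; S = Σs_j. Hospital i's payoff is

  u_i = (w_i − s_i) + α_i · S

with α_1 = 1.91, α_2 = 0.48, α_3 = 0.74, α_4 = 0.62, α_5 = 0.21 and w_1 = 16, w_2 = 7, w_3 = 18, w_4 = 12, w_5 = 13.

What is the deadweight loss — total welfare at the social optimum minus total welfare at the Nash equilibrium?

∂u_i/∂s_i = α_i − 1, so hospital i contributes w_i if α_i > 1, else 0.
α_i > 1 for i ∈ {1}; NE contributions (16, 0, 0, 0, 0), S = 16.
W^NE = Σw_i − S^NE + (Σα_i)·S^NE = 66 + 2.96·16 = 113.36.
Planner: ∂(Σu_j)/∂s_i = Σα_j − 1 = 2.96 > 0, so everyone contributes w_i; S^SO = 66, W^SO = 66 + 2.96·66 = 261.36.
Deadweight loss = 148.

148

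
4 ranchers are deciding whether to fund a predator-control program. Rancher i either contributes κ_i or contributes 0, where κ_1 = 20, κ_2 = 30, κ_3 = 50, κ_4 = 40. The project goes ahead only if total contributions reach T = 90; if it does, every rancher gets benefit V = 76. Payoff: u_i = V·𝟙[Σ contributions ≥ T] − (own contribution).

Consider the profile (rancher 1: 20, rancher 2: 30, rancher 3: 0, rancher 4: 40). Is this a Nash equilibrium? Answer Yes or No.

Yes

Total = 90 ≥ 90: provided.
Rancher 1 (pledges 20, payoff 56): dropping to 0 → total 70, payoff 0. No gain.
Rancher 2 (pledges 30, payoff 46): dropping to 0 → total 60, payoff 0. No gain.
Rancher 3 (pledges 0, payoff 76): pledging 50 → total 140, payoff 26. No gain.
Rancher 4 (pledges 40, payoff 36): dropping to 0 → total 50, payoff 0. No gain.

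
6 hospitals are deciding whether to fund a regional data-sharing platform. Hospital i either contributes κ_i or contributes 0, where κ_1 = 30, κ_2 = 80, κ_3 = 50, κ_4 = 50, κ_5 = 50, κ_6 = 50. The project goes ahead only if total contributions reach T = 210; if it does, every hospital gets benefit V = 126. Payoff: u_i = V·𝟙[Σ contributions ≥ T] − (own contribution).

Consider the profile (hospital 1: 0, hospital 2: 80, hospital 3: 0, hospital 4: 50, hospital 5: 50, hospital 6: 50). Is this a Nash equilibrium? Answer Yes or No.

Total = 230 ≥ 210: provided.
Hospital 1 (pledges 0, payoff 126): pledging 30 → total 260, payoff 96. No gain.
Hospital 2 (pledges 80, payoff 46): dropping to 0 → total 150, payoff 0. No gain.
Hospital 3 (pledges 0, payoff 126): pledging 50 → total 280, payoff 76. No gain.
Hospital 4 (pledges 50, payoff 76): dropping to 0 → total 180, payoff 0. No gain.
Hospital 5 (pledges 50, payoff 76): dropping to 0 → total 180, payoff 0. No gain.
Hospital 6 (pledges 50, payoff 76): dropping to 0 → total 180, payoff 0. No gain.

Yes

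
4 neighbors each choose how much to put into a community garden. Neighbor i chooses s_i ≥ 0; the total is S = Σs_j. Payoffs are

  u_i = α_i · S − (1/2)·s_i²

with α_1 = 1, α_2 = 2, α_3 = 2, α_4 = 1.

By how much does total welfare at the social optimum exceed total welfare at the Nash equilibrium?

41

Neighbor i's FOC: ∂u_i/∂s_i = α_i − s_i = 0, so s_i* = α_i.
NE contributions = (1, 2, 2, 1); S = 6.
W^NE = (Σα)·S − ½Σα_i² = 6² − ½·10 = 31.
Planner sets s_i = Σα_j = 6 for every i, so S^SO = 4·6 = 24.
W^SO = (Σα)·S^SO − ½·4·(Σα)² = (4/2)·6² = 72.
Deadweight loss = W^SO − W^NE = 41.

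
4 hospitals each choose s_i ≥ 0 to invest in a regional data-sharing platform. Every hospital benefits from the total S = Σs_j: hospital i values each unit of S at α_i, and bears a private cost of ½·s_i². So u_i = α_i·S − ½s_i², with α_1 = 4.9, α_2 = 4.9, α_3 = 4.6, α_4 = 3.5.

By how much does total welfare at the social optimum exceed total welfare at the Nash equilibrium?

361.125

Hospital i's FOC: ∂u_i/∂s_i = α_i − s_i = 0, so s_i* = α_i.
NE contributions = (4.9, 4.9, 4.6, 3.5); S = 17.9.
W^NE = (Σα)·S − ½Σα_i² = 17.9² − ½·81.43 = 279.695.
Planner sets s_i = Σα_j = 17.9 for every i, so S^SO = 4·17.9 = 71.6.
W^SO = (Σα)·S^SO − ½·4·(Σα)² = (4/2)·17.9² = 640.82.
Deadweight loss = W^SO − W^NE = 361.125.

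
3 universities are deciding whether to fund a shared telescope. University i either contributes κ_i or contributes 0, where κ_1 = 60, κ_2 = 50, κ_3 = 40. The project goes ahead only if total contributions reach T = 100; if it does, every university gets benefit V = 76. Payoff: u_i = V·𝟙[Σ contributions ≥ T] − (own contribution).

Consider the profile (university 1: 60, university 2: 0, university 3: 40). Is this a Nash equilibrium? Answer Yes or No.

Total = 100 ≥ 100: provided.
University 1 (pledges 60, payoff 16): dropping to 0 → total 40, payoff 0. No gain.
University 2 (pledges 0, payoff 76): pledging 50 → total 150, payoff 26. No gain.
University 3 (pledges 40, payoff 36): dropping to 0 → total 60, payoff 0. No gain.

Yes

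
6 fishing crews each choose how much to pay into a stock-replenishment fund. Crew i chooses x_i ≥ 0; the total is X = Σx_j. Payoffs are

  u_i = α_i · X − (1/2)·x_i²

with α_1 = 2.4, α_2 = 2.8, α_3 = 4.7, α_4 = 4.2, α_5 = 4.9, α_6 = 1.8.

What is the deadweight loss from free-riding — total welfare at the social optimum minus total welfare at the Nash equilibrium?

Crew i's FOC: ∂u_i/∂x_i = α_i − x_i = 0, so x_i* = α_i.
NE contributions = (2.4, 2.8, 4.7, 4.2, 4.9, 1.8); X = 20.8.
W^NE = (Σα)·X − ½Σα_i² = 20.8² − ½·80.58 = 392.35.
Planner sets x_i = Σα_j = 20.8 for every i, so X^SO = 6·20.8 = 124.8.
W^SO = (Σα)·X^SO − ½·6·(Σα)² = (6/2)·20.8² = 1297.92.
Deadweight loss = W^SO − W^NE = 905.57.

905.57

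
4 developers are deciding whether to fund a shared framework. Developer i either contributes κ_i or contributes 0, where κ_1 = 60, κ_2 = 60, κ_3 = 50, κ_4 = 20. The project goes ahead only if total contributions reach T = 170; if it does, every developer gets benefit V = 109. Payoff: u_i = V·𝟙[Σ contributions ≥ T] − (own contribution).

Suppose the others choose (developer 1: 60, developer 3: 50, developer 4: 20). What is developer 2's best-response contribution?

Others' total = 130. Contributing 60 brings total to 190 ≥ 170: gain V − κ_2 = 49.
Best response: 60.

60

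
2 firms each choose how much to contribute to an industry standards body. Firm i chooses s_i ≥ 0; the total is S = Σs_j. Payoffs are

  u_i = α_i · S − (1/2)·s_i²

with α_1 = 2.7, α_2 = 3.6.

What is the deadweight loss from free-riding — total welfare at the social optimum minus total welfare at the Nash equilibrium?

10.125

Firm i's FOC: ∂u_i/∂s_i = α_i − s_i = 0, so s_i* = α_i.
NE contributions = (2.7, 3.6); S = 6.3.
W^NE = (Σα)·S − ½Σα_i² = 6.3² − ½·20.25 = 29.565.
Planner sets s_i = Σα_j = 6.3 for every i, so S^SO = 2·6.3 = 12.6.
W^SO = (Σα)·S^SO − ½·2·(Σα)² = (2/2)·6.3² = 39.69.
Deadweight loss = W^SO − W^NE = 10.125.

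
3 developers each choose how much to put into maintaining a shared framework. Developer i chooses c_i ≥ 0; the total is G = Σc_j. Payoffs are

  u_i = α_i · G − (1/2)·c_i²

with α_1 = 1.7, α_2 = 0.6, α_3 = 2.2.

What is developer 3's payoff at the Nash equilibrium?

Developer i's FOC: ∂u_i/∂c_i = α_i − c_i = 0, so c_i* = α_i.
NE contributions = (1.7, 0.6, 2.2); G = 4.5.
u_3 = α_3·G − ½·(c_3)² = 2.2·4.5 − ½·2.2² = 7.48.

7.48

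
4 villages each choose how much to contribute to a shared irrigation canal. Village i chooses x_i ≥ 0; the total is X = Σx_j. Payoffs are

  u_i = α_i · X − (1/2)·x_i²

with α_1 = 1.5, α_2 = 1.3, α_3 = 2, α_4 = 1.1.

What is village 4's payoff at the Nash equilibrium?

Village i's FOC: ∂u_i/∂x_i = α_i − x_i = 0, so x_i* = α_i.
NE contributions = (1.5, 1.3, 2, 1.1); X = 5.9.
u_4 = α_4·X − ½·(x_4)² = 1.1·5.9 − ½·1.1² = 5.885.

5.885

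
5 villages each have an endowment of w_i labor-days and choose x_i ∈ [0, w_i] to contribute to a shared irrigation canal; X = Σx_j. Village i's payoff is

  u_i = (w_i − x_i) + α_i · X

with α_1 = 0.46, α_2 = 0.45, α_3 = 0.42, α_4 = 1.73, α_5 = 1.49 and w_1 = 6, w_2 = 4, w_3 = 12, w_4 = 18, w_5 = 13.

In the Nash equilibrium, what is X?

31

∂u_i/∂x_i = α_i − 1, so village i contributes w_i if α_i > 1, else 0.
α_i > 1 for i ∈ {4, 5}; NE contributions (0, 0, 0, 18, 13), X = 31.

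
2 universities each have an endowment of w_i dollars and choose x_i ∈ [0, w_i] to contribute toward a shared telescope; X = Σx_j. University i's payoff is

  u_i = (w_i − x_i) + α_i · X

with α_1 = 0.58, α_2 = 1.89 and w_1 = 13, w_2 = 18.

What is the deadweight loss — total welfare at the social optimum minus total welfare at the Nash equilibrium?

∂u_i/∂x_i = α_i − 1, so university i contributes w_i if α_i > 1, else 0.
α_i > 1 for i ∈ {2}; NE contributions (0, 18), X = 18.
W^NE = Σw_i − X^NE + (Σα_i)·X^NE = 31 + 1.47·18 = 57.46.
Planner: ∂(Σu_j)/∂x_i = Σα_j − 1 = 1.47 > 0, so everyone contributes w_i; X^SO = 31, W^SO = 31 + 1.47·31 = 76.57.
Deadweight loss = 19.11.

19.11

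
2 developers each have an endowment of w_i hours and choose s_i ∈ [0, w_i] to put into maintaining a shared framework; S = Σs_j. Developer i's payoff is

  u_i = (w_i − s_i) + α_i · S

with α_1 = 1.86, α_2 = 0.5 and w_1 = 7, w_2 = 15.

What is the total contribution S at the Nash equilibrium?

7

∂u_i/∂s_i = α_i − 1, so developer i contributes w_i if α_i > 1, else 0.
α_i > 1 for i ∈ {1}; NE contributions (7, 0), S = 7.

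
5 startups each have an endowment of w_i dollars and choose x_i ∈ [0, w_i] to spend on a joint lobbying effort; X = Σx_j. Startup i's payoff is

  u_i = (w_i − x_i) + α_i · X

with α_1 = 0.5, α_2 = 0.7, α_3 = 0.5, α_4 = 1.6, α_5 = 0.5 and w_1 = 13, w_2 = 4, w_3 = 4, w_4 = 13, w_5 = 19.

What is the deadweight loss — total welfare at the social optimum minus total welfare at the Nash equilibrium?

112

∂u_i/∂x_i = α_i − 1, so startup i contributes w_i if α_i > 1, else 0.
α_i > 1 for i ∈ {4}; NE contributions (0, 0, 0, 13, 0), X = 13.
W^NE = Σw_i − X^NE + (Σα_i)·X^NE = 53 + 2.8·13 = 89.4.
Planner: ∂(Σu_j)/∂x_i = Σα_j − 1 = 2.8 > 0, so everyone contributes w_i; X^SO = 53, W^SO = 53 + 2.8·53 = 201.4.
Deadweight loss = 112.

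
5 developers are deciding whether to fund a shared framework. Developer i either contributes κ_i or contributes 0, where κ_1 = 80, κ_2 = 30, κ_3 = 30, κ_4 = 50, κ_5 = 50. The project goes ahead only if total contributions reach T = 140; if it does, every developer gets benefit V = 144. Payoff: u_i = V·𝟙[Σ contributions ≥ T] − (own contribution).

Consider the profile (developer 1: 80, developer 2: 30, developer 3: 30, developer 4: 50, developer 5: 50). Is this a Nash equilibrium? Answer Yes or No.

Total = 240 ≥ 140: provided.
Developer 1 (pledges 80, payoff 64): dropping to 0 → total 160, payoff 144. Profitable deviation.

No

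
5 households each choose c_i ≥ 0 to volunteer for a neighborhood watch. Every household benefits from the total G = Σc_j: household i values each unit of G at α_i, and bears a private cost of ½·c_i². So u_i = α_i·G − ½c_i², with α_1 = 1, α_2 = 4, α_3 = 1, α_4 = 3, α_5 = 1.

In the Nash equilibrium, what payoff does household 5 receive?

Household i's FOC: ∂u_i/∂c_i = α_i − c_i = 0, so c_i* = α_i.
NE contributions = (1, 4, 1, 3, 1); G = 10.
u_5 = α_5·G − ½·(c_5)² = 1·10 − ½·1² = 9.5.

9.5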